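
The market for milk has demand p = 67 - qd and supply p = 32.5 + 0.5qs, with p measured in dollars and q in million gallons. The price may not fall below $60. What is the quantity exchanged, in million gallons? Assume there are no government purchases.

Rearranging demand gives qd = 67 - p; rearranging supply gives qs = 2p - 65. In a free market, 67 - p = 2p - 65 gives the equilibrium p* = 44, q* = 23.
Since 60 > 44, the floor is binding.
At p = 60: qd = 67 - 60 = 7 and qs = 2·60 - 65 = 55.
The quantity actually transacted is the short side, demand: 7.

7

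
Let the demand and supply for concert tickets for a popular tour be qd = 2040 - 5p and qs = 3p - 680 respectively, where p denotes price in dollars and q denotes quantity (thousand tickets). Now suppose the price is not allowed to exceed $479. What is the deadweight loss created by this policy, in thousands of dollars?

Equilibrium: 2040 - 5p = 3p - 680, so 2720 = 8p and p* = 340, q* = 340.
Since 479 is above p* = 340, the ceiling does not bind and the free-market outcome prevails.
Since the control does not bind, no trades are prevented and deadweight loss is zero.

0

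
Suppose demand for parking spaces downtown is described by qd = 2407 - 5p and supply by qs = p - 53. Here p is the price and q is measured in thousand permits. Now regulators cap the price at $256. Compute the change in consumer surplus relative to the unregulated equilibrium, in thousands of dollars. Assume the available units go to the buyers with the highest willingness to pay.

Setting quantity demanded equal to quantity supplied, 2407 - 5p = p - 53, gives p* = 410 and q* = 357.
Since 256 < 410, the ceiling is binding.
At p = 256: qd = 2407 - 5·256 = 1127 and qs = 256 - 53 = 203.
Consumer surplus without the control is ½ · (481.4 - 410) · 357 = 12744.9.
With the ceiling, 203 units are sold at 256 (assume they go to the highest-value buyers). The demand price at q = 203 is 440.8, so CS = ½ · [(481.4 - 256) + (440.8 - 256)] · 203 = 41635.3.
Change in consumer surplus = 41635.3 - 12744.9 = 28890.4.

28890.4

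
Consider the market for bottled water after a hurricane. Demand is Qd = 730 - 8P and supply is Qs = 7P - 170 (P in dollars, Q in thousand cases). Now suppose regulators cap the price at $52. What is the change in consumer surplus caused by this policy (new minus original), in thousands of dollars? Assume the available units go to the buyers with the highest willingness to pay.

Setting quantity demanded equal to quantity supplied, 730 - 8P = 7P - 170, gives P* = 60 and Q* = 250.
The ceiling of 52 is below the equilibrium price 60, so it binds.
At P = 52: Qd = 730 - 8·52 = 314 and Qs = 7·52 - 170 = 194.
Consumer surplus without the control is ½ · (91.25 - 60) · 250 = 3906.25.
With the ceiling, 194 units are sold at 52 (assume they go to the highest-value buyers). The demand price at Q = 194 is 67, so CS = ½ · [(91.25 - 52) + (67 - 52)] · 194 = 5262.25.
Change in consumer surplus = 5262.25 - 3906.25 = 1356.

1356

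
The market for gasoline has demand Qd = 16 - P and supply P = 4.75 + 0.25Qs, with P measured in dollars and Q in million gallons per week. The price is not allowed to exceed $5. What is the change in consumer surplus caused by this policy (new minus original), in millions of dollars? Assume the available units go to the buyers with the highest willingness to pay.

-30

Rearranging supply gives Qs = 4P - 19. Setting quantity demanded equal to quantity supplied, 16 - P = 4P - 19, gives P* = 7 and Q* = 9.
The ceiling of 5 is below the equilibrium price 7, so it binds.
At P = 5: Qd = 16 - 5 = 11 and Qs = 4·5 - 19 = 1.
Consumer surplus without the control is ½ · (16 - 7) · 9 = 40.5.
With the ceiling, 1 units are sold at 5 (assume they go to the highest-value buyers). The demand price at Q = 1 is 15, so CS = ½ · [(16 - 5) + (15 - 5)] · 1 = 10.5.
Change in consumer surplus = 10.5 - 40.5 = -30.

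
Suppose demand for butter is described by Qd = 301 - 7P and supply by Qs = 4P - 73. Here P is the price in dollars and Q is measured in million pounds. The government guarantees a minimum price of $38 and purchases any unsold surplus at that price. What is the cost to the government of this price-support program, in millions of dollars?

Setting quantity demanded equal to quantity supplied, 301 - 7P = 4P - 73, gives P* = 34 and Q* = 63.
Since 38 > 34, the floor is binding.
At P = 38: Qd = 301 - 7·38 = 35 and Qs = 4·38 - 73 = 79.
Surplus = Qs - Qd = 44.
Government expenditure = surplus × support price = 44 × 38 = 1672.

1672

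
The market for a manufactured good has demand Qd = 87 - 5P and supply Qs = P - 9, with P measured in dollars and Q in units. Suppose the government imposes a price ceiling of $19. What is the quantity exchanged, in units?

Equilibrium: 87 - 5P = P - 9, so 96 = 6P and P* = 16, Q* = 7.
The ceiling of 19 is above the equilibrium price 16, so it is not binding; the market clears at P* = 16, Q* = 7.

7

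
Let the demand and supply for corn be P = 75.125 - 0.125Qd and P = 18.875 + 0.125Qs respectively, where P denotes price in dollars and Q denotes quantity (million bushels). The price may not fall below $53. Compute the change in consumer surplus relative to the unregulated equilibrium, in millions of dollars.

-1206

Rearranging demand gives Qd = 601 - 8P; rearranging supply gives Qs = 8P - 151. Equilibrium: 601 - 8P = 8P - 151, so 752 = 16P and P* = 47, Q* = 225.
The floor of 53 is above the equilibrium price 47, so it binds.
At P = 53: Qd = 601 - 8·53 = 177 and Qs = 8·53 - 151 = 273.
Consumer surplus without the control is ½ · (75.125 - 47) · 225 = 3164.0625.
With the floor, consumers buy 177 units at 53, so CS = ½ · (75.125 - 53) · 177 = 1958.0625.
Change in consumer surplus = 1958.0625 - 3164.0625 = -1206.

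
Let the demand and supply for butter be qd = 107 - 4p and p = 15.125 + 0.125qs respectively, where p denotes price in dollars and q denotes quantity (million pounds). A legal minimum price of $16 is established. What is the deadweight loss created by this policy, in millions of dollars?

0

Rearranging supply gives qs = 8p - 121. Setting quantity demanded equal to quantity supplied, 107 - 4p = 8p - 121, gives p* = 19 and q* = 31.
The floor of 16 is below the equilibrium price 19, so it is not binding; the market clears at p* = 19, q* = 31.
Since the control does not bind, no trades are prevented and deadweight loss is zero.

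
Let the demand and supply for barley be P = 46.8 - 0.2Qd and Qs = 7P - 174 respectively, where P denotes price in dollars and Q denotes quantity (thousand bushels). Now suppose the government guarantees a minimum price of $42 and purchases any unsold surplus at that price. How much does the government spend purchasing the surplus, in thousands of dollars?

Rearranging demand gives Qd = 234 - 5P. In a free market, 234 - 5P = 7P - 174 gives the equilibrium P* = 34, Q* = 64.
Since 42 > 34, the floor is binding.
At P = 42: Qd = 234 - 5·42 = 24 and Qs = 7·42 - 174 = 120.
Surplus = Qs - Qd = 96.
Government expenditure = surplus × support price = 96 × 42 = 4032.

4032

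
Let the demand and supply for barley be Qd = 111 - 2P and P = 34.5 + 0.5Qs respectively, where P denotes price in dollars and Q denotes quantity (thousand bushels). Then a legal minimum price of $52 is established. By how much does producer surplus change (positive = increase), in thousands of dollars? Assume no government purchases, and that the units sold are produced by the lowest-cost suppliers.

0

Rearranging supply gives Qs = 2P - 69. Equilibrium: 111 - 2P = 2P - 69, so 180 = 4P and P* = 45, Q* = 21.
The floor of 52 is above the equilibrium price 45, so it binds.
At P = 52: Qd = 111 - 2·52 = 7 and Qs = 2·52 - 69 = 35.
Producer surplus without the control is ½ · (45 - 34.5) · 21 = 110.25.
With the floor, 7 units are sold at 52. The supply price at Q = 7 is 38, so PS = ½ · [(52 - 34.5) + (52 - 38)] · 7 = 110.25.
Change in producer surplus = 110.25 - 110.25 = 0.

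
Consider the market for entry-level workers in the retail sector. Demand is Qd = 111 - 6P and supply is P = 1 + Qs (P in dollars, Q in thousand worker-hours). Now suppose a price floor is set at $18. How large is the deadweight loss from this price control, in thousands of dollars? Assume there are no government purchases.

Rearranging supply gives Qs = P - 1. In a free market, 111 - 6P = P - 1 gives the equilibrium P* = 16, Q* = 15.
The floor of 18 is above the equilibrium price 16, so it binds.
At P = 18: Qd = 111 - 6·18 = 3 and Qs = 18 - 1 = 17.
Quantity traded falls to 3. At Q = 3 the demand price is (111 - 3)/6 = 18 and the supply price is 1 + 3 = 4.
Deadweight loss = ½ · (18 - 4) · (15 - 3) = ½ · 14 · 12 = 84.

84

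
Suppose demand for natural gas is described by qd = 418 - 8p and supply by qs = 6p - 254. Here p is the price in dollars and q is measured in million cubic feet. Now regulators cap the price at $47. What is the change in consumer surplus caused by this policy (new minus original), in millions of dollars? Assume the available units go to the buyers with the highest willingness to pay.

25.75

Equilibrium: 418 - 8p = 6p - 254, so 672 = 14p and p* = 48, q* = 34.
Since 47 < 48, the ceiling is binding.
At p = 47: qd = 418 - 8·47 = 42 and qs = 6·47 - 254 = 28.
Consumer surplus without the control is ½ · (52.25 - 48) · 34 = 72.25.
With the ceiling, 28 units are sold at 47 (assume they go to the highest-value buyers). The demand price at q = 28 is 48.75, so CS = ½ · [(52.25 - 47) + (48.75 - 47)] · 28 = 98.
Change in consumer surplus = 98 - 72.25 = 25.75.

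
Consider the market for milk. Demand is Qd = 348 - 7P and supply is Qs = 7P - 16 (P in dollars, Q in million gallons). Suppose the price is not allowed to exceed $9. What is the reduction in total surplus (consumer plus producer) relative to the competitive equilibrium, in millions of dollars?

In a free market, 348 - 7P = 7P - 16 gives the equilibrium P* = 26, Q* = 166.
Since 9 < 26, the ceiling is binding.
At P = 9: Qd = 348 - 7·9 = 285 and Qs = 7·9 - 16 = 47.
Quantity traded falls to 47. At Q = 47 the demand price is (348 - 47)/7 = 43 and the supply price is (16 + 47)/7 = 9.
Deadweight loss = ½ · (43 - 9) · (166 - 47) = ½ · 34 · 119 = 2023.

2023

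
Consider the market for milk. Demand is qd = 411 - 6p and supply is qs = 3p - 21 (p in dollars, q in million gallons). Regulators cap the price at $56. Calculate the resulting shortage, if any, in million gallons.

Without the control the market clears where 411 - 6p = 3p - 21, i.e. p* = 48 and q* = 123.
The ceiling of 56 is above the equilibrium price 48, so it is not binding; the market clears at p* = 48, q* = 123.
Since the control does not bind, there is no shortage.

0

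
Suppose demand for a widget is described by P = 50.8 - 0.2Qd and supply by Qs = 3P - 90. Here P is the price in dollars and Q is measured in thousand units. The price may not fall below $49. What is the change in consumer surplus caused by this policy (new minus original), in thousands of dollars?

Rearranging demand gives Qd = 254 - 5P. In a free market, 254 - 5P = 3P - 90 gives the equilibrium P* = 43, Q* = 39.
The floor of 49 is above the equilibrium price 43, so it binds.
At P = 49: Qd = 254 - 5·49 = 9 and Qs = 3·49 - 90 = 57.
Consumer surplus without the control is ½ · (50.8 - 43) · 39 = 152.1.
With the floor, consumers buy 9 units at 49, so CS = ½ · (50.8 - 49) · 9 = 8.1.
Change in consumer surplus = 8.1 - 152.1 = -144.

-144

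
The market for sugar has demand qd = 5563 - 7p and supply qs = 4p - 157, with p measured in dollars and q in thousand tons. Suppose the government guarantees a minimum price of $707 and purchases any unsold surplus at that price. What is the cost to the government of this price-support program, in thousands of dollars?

Without the control the market clears where 5563 - 7p = 4p - 157, i.e. p* = 520 and q* = 1923.
Since 707 > 520, the floor is binding.
At p = 707: qd = 5563 - 7·707 = 614 and qs = 4·707 - 157 = 2671.
Surplus = qs - qd = 2057.
Government expenditure = surplus × support price = 2057 × 707 = 1454299.

1454299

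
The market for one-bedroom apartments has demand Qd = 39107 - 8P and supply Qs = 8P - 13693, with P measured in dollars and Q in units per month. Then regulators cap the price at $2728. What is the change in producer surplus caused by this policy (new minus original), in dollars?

-5959668

Without the control the market clears where 39107 - 8P = 8P - 13693, i.e. P* = 3300 and Q* = 12707.
Because the ceiling (2728) lies below the market-clearing price, it is binding.
At P = 2728: Qd = 39107 - 8·2728 = 17283 and Qs = 8·2728 - 13693 = 8131.
Producer surplus without the control is ½ · (3300 - 1711.625) · 12707 = 10091740.5625.
With the ceiling, producers sell 8131 units at 2728, so PS = ½ · (2728 - 1711.625) · 8131 = 4132072.5625.
Change in producer surplus = 4132072.5625 - 10091740.5625 = -5959668.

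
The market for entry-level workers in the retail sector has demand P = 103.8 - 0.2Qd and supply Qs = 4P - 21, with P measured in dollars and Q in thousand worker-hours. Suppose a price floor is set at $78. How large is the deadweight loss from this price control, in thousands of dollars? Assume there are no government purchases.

1822.5

Rearranging demand gives Qd = 519 - 5P. Without the control the market clears where 519 - 5P = 4P - 21, i.e. P* = 60 and Q* = 219.
The floor of 78 is above the equilibrium price 60, so it binds.
At P = 78: Qd = 519 - 5·78 = 129 and Qs = 4·78 - 21 = 291.
Quantity traded falls to 129. At Q = 129 the demand price is (519 - 129)/5 = 78 and the supply price is (21 + 129)/4 = 37.5.
Deadweight loss = ½ · (78 - 37.5) · (219 - 129) = ½ · 40.5 · 90 = 1822.5.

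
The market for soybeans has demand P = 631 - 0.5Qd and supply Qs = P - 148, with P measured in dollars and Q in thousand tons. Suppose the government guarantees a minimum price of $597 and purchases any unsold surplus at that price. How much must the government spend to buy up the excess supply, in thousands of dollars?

Rearranging demand gives Qd = 1262 - 2P. Without the control the market clears where 1262 - 2P = P - 148, i.e. P* = 470 and Q* = 322.
Because the floor (597) lies above the market-clearing price, it is binding.
At P = 597: Qd = 1262 - 2·597 = 68 and Qs = 597 - 148 = 449.
Surplus = Qs - Qd = 381.
Government expenditure = surplus × support price = 381 × 597 = 227457.

227457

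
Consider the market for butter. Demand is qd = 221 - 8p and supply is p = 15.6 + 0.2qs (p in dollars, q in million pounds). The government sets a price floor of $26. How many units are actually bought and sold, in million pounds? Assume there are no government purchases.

Rearranging supply gives qs = 5p - 78. Equilibrium: 221 - 8p = 5p - 78, so 299 = 13p and p* = 23, q* = 37.
The floor of 26 is above the equilibrium price 23, so it binds.
At p = 26: qd = 221 - 8·26 = 13 and qs = 5·26 - 78 = 52.
The quantity actually transacted is the short side, demand: 13.

13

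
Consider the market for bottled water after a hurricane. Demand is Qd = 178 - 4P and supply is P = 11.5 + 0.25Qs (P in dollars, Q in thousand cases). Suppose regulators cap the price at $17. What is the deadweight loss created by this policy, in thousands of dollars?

Rearranging supply gives Qs = 4P - 46. Equilibrium: 178 - 4P = 4P - 46, so 224 = 8P and P* = 28, Q* = 66.
Because the ceiling (17) lies below the market-clearing price, it is binding.
At P = 17: Qd = 178 - 4·17 = 110 and Qs = 4·17 - 46 = 22.
Quantity traded falls to 22. At Q = 22 the demand price is (178 - 22)/4 = 39 and the supply price is (46 + 22)/4 = 17.
Deadweight loss = ½ · (39 - 17) · (66 - 22) = ½ · 22 · 44 = 484.

484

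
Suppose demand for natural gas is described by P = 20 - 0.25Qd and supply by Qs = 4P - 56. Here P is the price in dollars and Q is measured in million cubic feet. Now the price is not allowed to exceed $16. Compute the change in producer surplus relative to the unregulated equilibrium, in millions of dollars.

Rearranging demand gives Qd = 80 - 4P. Setting quantity demanded equal to quantity supplied, 80 - 4P = 4P - 56, gives P* = 17 and Q* = 12.
Since 16 < 17, the ceiling is binding.
At P = 16: Qd = 80 - 4·16 = 16 and Qs = 4·16 - 56 = 8.
Producer surplus without the control is ½ · (17 - 14) · 12 = 18.
With the ceiling, producers sell 8 units at 16, so PS = ½ · (16 - 14) · 8 = 8.
Change in producer surplus = 8 - 18 = -10.

-10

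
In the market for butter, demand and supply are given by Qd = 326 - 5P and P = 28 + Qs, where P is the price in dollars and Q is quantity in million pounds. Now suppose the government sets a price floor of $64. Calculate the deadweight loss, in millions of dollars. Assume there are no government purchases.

Rearranging supply gives Qs = P - 28. Setting quantity demanded equal to quantity supplied, 326 - 5P = P - 28, gives P* = 59 and Q* = 31.
Because the floor (64) lies above the market-clearing price, it is binding.
At P = 64: Qd = 326 - 5·64 = 6 and Qs = 64 - 28 = 36.
Quantity traded falls to 6. At Q = 6 the demand price is (326 - 6)/5 = 64 and the supply price is 28 + 6 = 34.
Deadweight loss = ½ · (64 - 34) · (31 - 6) = ½ · 30 · 25 = 375.

375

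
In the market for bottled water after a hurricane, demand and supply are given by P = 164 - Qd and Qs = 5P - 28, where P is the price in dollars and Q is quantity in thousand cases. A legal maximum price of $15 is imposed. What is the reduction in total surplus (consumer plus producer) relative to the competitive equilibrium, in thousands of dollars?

Rearranging demand gives Qd = 164 - P. Without the control the market clears where 164 - P = 5P - 28, i.e. P* = 32 and Q* = 132.
Since 15 < 32, the ceiling is binding.
At P = 15: Qd = 164 - 15 = 149 and Qs = 5·15 - 28 = 47.
Quantity traded falls to 47. At Q = 47 the demand price is 164 - 47 = 117 and the supply price is (28 + 47)/5 = 15.
Deadweight loss = ½ · (117 - 15) · (132 - 47) = ½ · 102 · 85 = 4335.

4335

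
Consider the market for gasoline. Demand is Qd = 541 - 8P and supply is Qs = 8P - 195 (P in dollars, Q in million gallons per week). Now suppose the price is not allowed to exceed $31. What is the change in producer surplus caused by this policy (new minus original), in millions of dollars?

-1695

Without the control the market clears where 541 - 8P = 8P - 195, i.e. P* = 46 and Q* = 173.
The ceiling of 31 is below the equilibrium price 46, so it binds.
At P = 31: Qd = 541 - 8·31 = 293 and Qs = 8·31 - 195 = 53.
Producer surplus without the control is ½ · (46 - 24.375) · 173 = 1870.5625.
With the ceiling, producers sell 53 units at 31, so PS = ½ · (31 - 24.375) · 53 = 175.5625.
Change in producer surplus = 175.5625 - 1870.5625 = -1695.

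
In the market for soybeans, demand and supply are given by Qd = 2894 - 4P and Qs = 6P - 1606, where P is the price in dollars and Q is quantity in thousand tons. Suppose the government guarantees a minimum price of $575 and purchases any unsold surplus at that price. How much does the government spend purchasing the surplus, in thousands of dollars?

Equilibrium: 2894 - 4P = 6P - 1606, so 4500 = 10P and P* = 450, Q* = 1094.
Because the floor (575) lies above the market-clearing price, it is binding.
At P = 575: Qd = 2894 - 4·575 = 594 and Qs = 6·575 - 1606 = 1844.
Surplus = Qs - Qd = 1250.
Government expenditure = surplus × support price = 1250 × 575 = 718750.

718750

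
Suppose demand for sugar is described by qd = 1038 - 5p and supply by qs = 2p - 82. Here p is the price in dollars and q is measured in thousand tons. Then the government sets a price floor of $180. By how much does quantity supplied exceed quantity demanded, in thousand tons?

Setting quantity demanded equal to quantity supplied, 1038 - 5p = 2p - 82, gives p* = 160 and q* = 238.
Because the floor (180) lies above the market-clearing price, it is binding.
At p = 180: qd = 1038 - 5·180 = 138 and qs = 2·180 - 82 = 278.
Surplus = qs - qd = 278 - 138 = 140.

140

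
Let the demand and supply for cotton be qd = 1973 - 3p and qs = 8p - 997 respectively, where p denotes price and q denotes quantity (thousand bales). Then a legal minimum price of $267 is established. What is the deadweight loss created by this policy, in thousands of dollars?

0

Setting quantity demanded equal to quantity supplied, 1973 - 3p = 8p - 997, gives p* = 270 and q* = 1163.
The floor of 267 is below the equilibrium price 270, so it is not binding; the market clears at p* = 270, q* = 1163.
Since the control does not bind, no trades are prevented and deadweight loss is zero.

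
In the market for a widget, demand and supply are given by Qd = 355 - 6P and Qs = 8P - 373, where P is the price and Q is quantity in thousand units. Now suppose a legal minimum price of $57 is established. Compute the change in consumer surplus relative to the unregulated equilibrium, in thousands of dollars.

Without the control the market clears where 355 - 6P = 8P - 373, i.e. P* = 52 and Q* = 43.
The floor of 57 is above the equilibrium price 52, so it binds.
At P = 57: Qd = 355 - 6·57 = 13 and Qs = 8·57 - 373 = 83.
Consumer surplus without the control is ½ · (355/6 - 52) · 43 = 1849/12.
With the floor, consumers buy 13 units at 57, so CS = ½ · (355/6 - 57) · 13 = 169/12.
Change in consumer surplus = 169/12 - 1849/12 = -140.

-140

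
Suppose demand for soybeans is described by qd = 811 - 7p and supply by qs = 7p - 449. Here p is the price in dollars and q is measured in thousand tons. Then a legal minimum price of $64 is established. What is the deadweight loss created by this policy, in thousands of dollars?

0

In a free market, 811 - 7p = 7p - 449 gives the equilibrium p* = 90, q* = 181.
Since 64 is below p* = 90, the floor does not bind and the free-market outcome prevails.
Since the control does not bind, no trades are prevented and deadweight loss is zero.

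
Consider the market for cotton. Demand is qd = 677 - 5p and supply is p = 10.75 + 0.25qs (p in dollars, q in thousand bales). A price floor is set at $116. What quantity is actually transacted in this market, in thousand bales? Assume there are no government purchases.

97

Rearranging supply gives qs = 4p - 43. In a free market, 677 - 5p = 4p - 43 gives the equilibrium p* = 80, q* = 277.
Because the floor (116) lies above the market-clearing price, it is binding.
At p = 116: qd = 677 - 5·116 = 97 and qs = 4·116 - 43 = 421.
The quantity actually transacted is the short side, demand: 97.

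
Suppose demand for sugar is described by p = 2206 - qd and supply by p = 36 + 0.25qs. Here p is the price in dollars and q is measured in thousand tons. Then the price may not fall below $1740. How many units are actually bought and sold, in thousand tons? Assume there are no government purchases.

466

Rearranging demand gives qd = 2206 - p; rearranging supply gives qs = 4p - 144. Equilibrium: 2206 - p = 4p - 144, so 2350 = 5p and p* = 470, q* = 1736.
The floor of 1740 is above the equilibrium price 470, so it binds.
At p = 1740: qd = 2206 - 1740 = 466 and qs = 4·1740 - 144 = 6816.
The quantity actually transacted is the short side, demand: 466.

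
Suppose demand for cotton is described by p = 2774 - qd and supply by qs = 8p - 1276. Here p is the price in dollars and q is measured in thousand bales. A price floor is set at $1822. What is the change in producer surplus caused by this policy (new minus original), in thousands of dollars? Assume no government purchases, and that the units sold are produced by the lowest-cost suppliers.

1188495

Rearranging demand gives qd = 2774 - p. Setting quantity demanded equal to quantity supplied, 2774 - p = 8p - 1276, gives p* = 450 and q* = 2324.
Because the floor (1822) lies above the market-clearing price, it is binding.
At p = 1822: qd = 2774 - 1822 = 952 and qs = 8·1822 - 1276 = 13300.
Producer surplus without the control is ½ · (450 - 159.5) · 2324 = 337561.
With the floor, 952 units are sold at 1822. The supply price at q = 952 is 278.5, so PS = ½ · [(1822 - 159.5) + (1822 - 278.5)] · 952 = 1526056.
Change in producer surplus = 1526056 - 337561 = 1188495.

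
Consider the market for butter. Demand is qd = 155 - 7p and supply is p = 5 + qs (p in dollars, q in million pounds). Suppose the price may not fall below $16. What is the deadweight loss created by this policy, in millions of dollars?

Rearranging supply gives qs = p - 5. Equilibrium: 155 - 7p = p - 5, so 160 = 8p and p* = 20, q* = 15.
The floor of 16 is below the equilibrium price 20, so it is not binding; the market clears at p* = 20, q* = 15.
Since the control does not bind, no trades are prevented and deadweight loss is zero.

0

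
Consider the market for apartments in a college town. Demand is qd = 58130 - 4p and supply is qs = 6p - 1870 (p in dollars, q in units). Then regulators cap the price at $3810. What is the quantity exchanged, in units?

20990

In a free market, 58130 - 4p = 6p - 1870 gives the equilibrium p* = 6000, q* = 34130.
Since 3810 < 6000, the ceiling is binding.
At p = 3810: qd = 58130 - 4·3810 = 42890 and qs = 6·3810 - 1870 = 20990.
The quantity actually transacted is the short side, supply: 20990.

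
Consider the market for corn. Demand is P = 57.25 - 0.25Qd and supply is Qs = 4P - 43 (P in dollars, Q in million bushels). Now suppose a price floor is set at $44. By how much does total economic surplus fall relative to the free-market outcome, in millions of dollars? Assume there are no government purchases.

400

Rearranging demand gives Qd = 229 - 4P. Setting quantity demanded equal to quantity supplied, 229 - 4P = 4P - 43, gives P* = 34 and Q* = 93.
Because the floor (44) lies above the market-clearing price, it is binding.
At P = 44: Qd = 229 - 4·44 = 53 and Qs = 4·44 - 43 = 133.
Quantity traded falls to 53. At Q = 53 the demand price is (229 - 53)/4 = 44 and the supply price is (43 + 53)/4 = 24.
Deadweight loss = ½ · (44 - 24) · (93 - 53) = ½ · 20 · 40 = 400.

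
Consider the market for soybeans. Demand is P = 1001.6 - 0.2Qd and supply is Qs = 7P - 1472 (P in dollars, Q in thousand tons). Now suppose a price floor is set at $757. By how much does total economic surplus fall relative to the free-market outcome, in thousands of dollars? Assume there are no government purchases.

Rearranging demand gives Qd = 5008 - 5P. Setting quantity demanded equal to quantity supplied, 5008 - 5P = 7P - 1472, gives P* = 540 and Q* = 2308.
Because the floor (757) lies above the market-clearing price, it is binding.
At P = 757: Qd = 5008 - 5·757 = 1223 and Qs = 7·757 - 1472 = 3827.
Quantity traded falls to 1223. At Q = 1223 the demand price is (5008 - 1223)/5 = 757 and the supply price is (1472 + 1223)/7 = 385.
Deadweight loss = ½ · (757 - 385) · (2308 - 1223) = ½ · 372 · 1085 = 201810.

201810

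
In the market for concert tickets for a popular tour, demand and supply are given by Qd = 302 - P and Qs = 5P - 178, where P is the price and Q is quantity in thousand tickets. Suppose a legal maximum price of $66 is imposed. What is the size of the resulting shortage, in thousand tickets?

In a free market, 302 - P = 5P - 178 gives the equilibrium P* = 80, Q* = 222.
Since 66 < 80, the ceiling is binding.
At P = 66: Qd = 302 - 66 = 236 and Qs = 5·66 - 178 = 152.
Shortage = Qd - Qs = 236 - 152 = 84.

84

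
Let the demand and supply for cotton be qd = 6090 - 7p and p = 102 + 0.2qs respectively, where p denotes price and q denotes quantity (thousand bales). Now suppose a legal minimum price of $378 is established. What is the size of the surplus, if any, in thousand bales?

0

Rearranging supply gives qs = 5p - 510. Equilibrium: 6090 - 7p = 5p - 510, so 6600 = 12p and p* = 550, q* = 2240.
The floor of 378 is below the equilibrium price 550, so it is not binding; the market clears at p* = 550, q* = 2240.
Since the control does not bind, there is no surplus.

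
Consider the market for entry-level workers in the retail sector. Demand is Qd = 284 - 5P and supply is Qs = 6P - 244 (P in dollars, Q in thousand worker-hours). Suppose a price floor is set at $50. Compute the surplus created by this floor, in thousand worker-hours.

22

Without the control the market clears where 284 - 5P = 6P - 244, i.e. P* = 48 and Q* = 44.
Since 50 > 48, the floor is binding.
At P = 50: Qd = 284 - 5·50 = 34 and Qs = 6·50 - 244 = 56.
Surplus = Qs - Qd = 56 - 34 = 22.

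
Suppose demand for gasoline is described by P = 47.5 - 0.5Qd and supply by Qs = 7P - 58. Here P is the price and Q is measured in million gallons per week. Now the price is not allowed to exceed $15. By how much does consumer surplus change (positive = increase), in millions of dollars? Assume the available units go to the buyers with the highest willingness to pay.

45

Rearranging demand gives Qd = 95 - 2P. In a free market, 95 - 2P = 7P - 58 gives the equilibrium P* = 17, Q* = 61.
Since 15 < 17, the ceiling is binding.
At P = 15: Qd = 95 - 2·15 = 65 and Qs = 7·15 - 58 = 47.
Consumer surplus without the control is ½ · (47.5 - 17) · 61 = 930.25.
With the ceiling, 47 units are sold at 15 (assume they go to the highest-value buyers). The demand price at Q = 47 is 24, so CS = ½ · [(47.5 - 15) + (24 - 15)] · 47 = 975.25.
Change in consumer surplus = 975.25 - 930.25 = 45.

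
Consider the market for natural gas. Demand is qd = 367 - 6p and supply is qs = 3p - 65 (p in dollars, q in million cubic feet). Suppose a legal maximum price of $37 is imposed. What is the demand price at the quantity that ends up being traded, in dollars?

53.5

Setting quantity demanded equal to quantity supplied, 367 - 6p = 3p - 65, gives p* = 48 and q* = 79.
Since 37 < 48, the ceiling is binding.
At p = 37: qd = 367 - 6·37 = 145 and qs = 3·37 - 65 = 46.
Only 46 units reach the market. On the demand curve, the marginal buyer's willingness to pay at q = 46 is (367 - 46)/6 = 53.5.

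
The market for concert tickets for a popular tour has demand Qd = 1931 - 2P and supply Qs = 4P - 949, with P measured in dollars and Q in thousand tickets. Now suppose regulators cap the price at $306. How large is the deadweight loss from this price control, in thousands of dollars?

Setting quantity demanded equal to quantity supplied, 1931 - 2P = 4P - 949, gives P* = 480 and Q* = 971.
Since 306 < 480, the ceiling is binding.
At P = 306: Qd = 1931 - 2·306 = 1319 and Qs = 4·306 - 949 = 275.
Quantity traded falls to 275. At Q = 275 the demand price is (1931 - 275)/2 = 828 and the supply price is (949 + 275)/4 = 306.
Deadweight loss = ½ · (828 - 306) · (971 - 275) = ½ · 522 · 696 = 181656.

181656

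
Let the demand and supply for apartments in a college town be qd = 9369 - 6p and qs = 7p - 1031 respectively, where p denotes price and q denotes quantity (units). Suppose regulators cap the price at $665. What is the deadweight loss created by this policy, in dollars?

Equilibrium: 9369 - 6p = 7p - 1031, so 10400 = 13p and p* = 800, q* = 4569.
Because the ceiling (665) lies below the market-clearing price, it is binding.
At p = 665: qd = 9369 - 6·665 = 5379 and qs = 7·665 - 1031 = 3624.
Quantity traded falls to 3624. At q = 3624 the demand price is (9369 - 3624)/6 = 957.5 and the supply price is (1031 + 3624)/7 = 665.
Deadweight loss = ½ · (957.5 - 665) · (4569 - 3624) = ½ · 292.5 · 945 = 138206.25.

138206.25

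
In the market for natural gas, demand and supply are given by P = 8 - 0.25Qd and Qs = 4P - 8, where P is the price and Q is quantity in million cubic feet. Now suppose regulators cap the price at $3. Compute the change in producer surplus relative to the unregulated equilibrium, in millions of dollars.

-16

Rearranging demand gives Qd = 32 - 4P. Equilibrium: 32 - 4P = 4P - 8, so 40 = 8P and P* = 5, Q* = 12.
Because the ceiling (3) lies below the market-clearing price, it is binding.
At P = 3: Qd = 32 - 4·3 = 20 and Qs = 4·3 - 8 = 4.
Producer surplus without the control is ½ · (5 - 2) · 12 = 18.
With the ceiling, producers sell 4 units at 3, so PS = ½ · (3 - 2) · 4 = 2.
Change in producer surplus = 2 - 18 = -16.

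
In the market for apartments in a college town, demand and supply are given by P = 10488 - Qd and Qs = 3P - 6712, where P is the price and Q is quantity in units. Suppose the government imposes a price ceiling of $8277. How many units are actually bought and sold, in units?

Rearranging demand gives Qd = 10488 - P. Without the control the market clears where 10488 - P = 3P - 6712, i.e. P* = 4300 and Q* = 6188.
The ceiling of 8277 is above the equilibrium price 4300, so it is not binding; the market clears at P* = 4300, Q* = 6188.

6188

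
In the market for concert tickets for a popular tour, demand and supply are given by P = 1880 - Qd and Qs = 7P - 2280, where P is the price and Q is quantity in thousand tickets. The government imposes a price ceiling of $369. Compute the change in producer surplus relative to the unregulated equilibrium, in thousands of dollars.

Rearranging demand gives Qd = 1880 - P. Setting quantity demanded equal to quantity supplied, 1880 - P = 7P - 2280, gives P* = 520 and Q* = 1360.
The ceiling of 369 is below the equilibrium price 520, so it binds.
At P = 369: Qd = 1880 - 369 = 1511 and Qs = 7·369 - 2280 = 303.
Producer surplus without the control is ½ · (520 - 2280/7) · 1360 = 924800/7.
With the ceiling, producers sell 303 units at 369, so PS = ½ · (369 - 2280/7) · 303 = 91809/14.
Change in producer surplus = 91809/14 - 924800/7 = -125556.5.

-125556.5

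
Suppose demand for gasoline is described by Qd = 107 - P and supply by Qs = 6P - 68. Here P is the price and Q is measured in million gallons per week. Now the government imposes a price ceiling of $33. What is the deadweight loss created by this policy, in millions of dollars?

Without the control the market clears where 107 - P = 6P - 68, i.e. P* = 25 and Q* = 82.
Since 33 is above P* = 25, the ceiling does not bind and the free-market outcome prevails.
Since the control does not bind, no trades are prevented and deadweight loss is zero.

0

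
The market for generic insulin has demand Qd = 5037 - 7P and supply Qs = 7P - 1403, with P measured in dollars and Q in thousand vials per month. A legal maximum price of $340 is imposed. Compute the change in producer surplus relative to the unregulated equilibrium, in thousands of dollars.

-167640

Setting quantity demanded equal to quantity supplied, 5037 - 7P = 7P - 1403, gives P* = 460 and Q* = 1817.
Because the ceiling (340) lies below the market-clearing price, it is binding.
At P = 340: Qd = 5037 - 7·340 = 2657 and Qs = 7·340 - 1403 = 977.
Producer surplus without the control is ½ · (460 - 1403/7) · 1817 = 3301489/14.
With the ceiling, producers sell 977 units at 340, so PS = ½ · (340 - 1403/7) · 977 = 954529/14.
Change in producer surplus = 954529/14 - 3301489/14 = -167640.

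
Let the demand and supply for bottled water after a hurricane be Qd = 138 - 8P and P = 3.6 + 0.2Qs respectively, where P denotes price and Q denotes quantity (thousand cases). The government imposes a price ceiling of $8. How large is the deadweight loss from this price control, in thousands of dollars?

Rearranging supply gives Qs = 5P - 18. Setting quantity demanded equal to quantity supplied, 138 - 8P = 5P - 18, gives P* = 12 and Q* = 42.
Since 8 < 12, the ceiling is binding.
At P = 8: Qd = 138 - 8·8 = 74 and Qs = 5·8 - 18 = 22.
Quantity traded falls to 22. At Q = 22 the demand price is (138 - 22)/8 = 14.5 and the supply price is (18 + 22)/5 = 8.
Deadweight loss = ½ · (14.5 - 8) · (42 - 22) = ½ · 6.5 · 20 = 65.

65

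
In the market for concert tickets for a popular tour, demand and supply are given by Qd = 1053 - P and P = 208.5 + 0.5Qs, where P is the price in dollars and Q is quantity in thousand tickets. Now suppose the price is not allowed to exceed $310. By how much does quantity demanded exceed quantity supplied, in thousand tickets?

Rearranging supply gives Qs = 2P - 417. Without the control the market clears where 1053 - P = 2P - 417, i.e. P* = 490 and Q* = 563.
Since 310 < 490, the ceiling is binding.
At P = 310: Qd = 1053 - 310 = 743 and Qs = 2·310 - 417 = 203.
Shortage = Qd - Qs = 743 - 203 = 540.

540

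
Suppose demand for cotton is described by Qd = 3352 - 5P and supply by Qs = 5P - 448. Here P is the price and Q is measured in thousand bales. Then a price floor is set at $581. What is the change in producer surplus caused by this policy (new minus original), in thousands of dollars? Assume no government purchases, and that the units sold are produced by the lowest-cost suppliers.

Setting quantity demanded equal to quantity supplied, 3352 - 5P = 5P - 448, gives P* = 380 and Q* = 1452.
The floor of 581 is above the equilibrium price 380, so it binds.
At P = 581: Qd = 3352 - 5·581 = 447 and Qs = 5·581 - 448 = 2457.
Producer surplus without the control is ½ · (380 - 89.6) · 1452 = 210830.4.
With the floor, 447 units are sold at 581. The supply price at Q = 447 is 179, so PS = ½ · [(581 - 89.6) + (581 - 179)] · 447 = 199674.9.
Change in producer surplus = 199674.9 - 210830.4 = -11155.5.

-11155.5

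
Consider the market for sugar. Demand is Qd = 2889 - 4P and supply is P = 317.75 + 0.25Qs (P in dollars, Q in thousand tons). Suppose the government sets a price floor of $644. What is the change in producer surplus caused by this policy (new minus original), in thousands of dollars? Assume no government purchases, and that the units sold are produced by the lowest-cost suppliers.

Rearranging supply gives Qs = 4P - 1271. In a free market, 2889 - 4P = 4P - 1271 gives the equilibrium P* = 520, Q* = 809.
Since 644 > 520, the floor is binding.
At P = 644: Qd = 2889 - 4·644 = 313 and Qs = 4·644 - 1271 = 1305.
Producer surplus without the control is ½ · (520 - 317.75) · 809 = 81810.125.
With the floor, 313 units are sold at 644. The supply price at Q = 313 is 396, so PS = ½ · [(644 - 317.75) + (644 - 396)] · 313 = 89870.125.
Change in producer surplus = 89870.125 - 81810.125 = 8060.

8060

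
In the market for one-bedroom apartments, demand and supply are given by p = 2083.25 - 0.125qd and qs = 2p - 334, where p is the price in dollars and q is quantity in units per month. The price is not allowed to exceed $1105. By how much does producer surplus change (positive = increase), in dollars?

-1470245

Rearranging demand gives qd = 16666 - 8p. Setting quantity demanded equal to quantity supplied, 16666 - 8p = 2p - 334, gives p* = 1700 and q* = 3066.
The ceiling of 1105 is below the equilibrium price 1700, so it binds.
At p = 1105: qd = 16666 - 8·1105 = 7826 and qs = 2·1105 - 334 = 1876.
Producer surplus without the control is ½ · (1700 - 167) · 3066 = 2350089.
With the ceiling, producers sell 1876 units at 1105, so PS = ½ · (1105 - 167) · 1876 = 879844.
Change in producer surplus = 879844 - 2350089 = -1470245.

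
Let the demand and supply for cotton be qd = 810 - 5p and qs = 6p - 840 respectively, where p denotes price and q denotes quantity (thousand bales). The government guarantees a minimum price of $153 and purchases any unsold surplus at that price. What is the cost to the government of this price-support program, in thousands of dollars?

Equilibrium: 810 - 5p = 6p - 840, so 1650 = 11p and p* = 150, q* = 60.
The floor of 153 is above the equilibrium price 150, so it binds.
At p = 153: qd = 810 - 5·153 = 45 and qs = 6·153 - 840 = 78.
Surplus = qs - qd = 33.
Government expenditure = surplus × support price = 33 × 153 = 5049.

5049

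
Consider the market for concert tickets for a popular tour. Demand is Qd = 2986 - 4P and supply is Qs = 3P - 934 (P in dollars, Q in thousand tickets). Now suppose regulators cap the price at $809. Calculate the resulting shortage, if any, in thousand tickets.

Equilibrium: 2986 - 4P = 3P - 934, so 3920 = 7P and P* = 560, Q* = 746.
Since 809 is above P* = 560, the ceiling does not bind and the free-market outcome prevails.
Since the control does not bind, there is no shortage.

0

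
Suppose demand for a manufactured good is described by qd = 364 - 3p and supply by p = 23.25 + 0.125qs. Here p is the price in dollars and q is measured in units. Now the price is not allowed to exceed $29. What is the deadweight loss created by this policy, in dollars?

6468

Rearranging supply gives qs = 8p - 186. In a free market, 364 - 3p = 8p - 186 gives the equilibrium p* = 50, q* = 214.
The ceiling of 29 is below the equilibrium price 50, so it binds.
At p = 29: qd = 364 - 3·29 = 277 and qs = 8·29 - 186 = 46.
Quantity traded falls to 46. At q = 46 the demand price is (364 - 46)/3 = 106 and the supply price is (186 + 46)/8 = 29.
Deadweight loss = ½ · (106 - 29) · (214 - 46) = ½ · 77 · 168 = 6468.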